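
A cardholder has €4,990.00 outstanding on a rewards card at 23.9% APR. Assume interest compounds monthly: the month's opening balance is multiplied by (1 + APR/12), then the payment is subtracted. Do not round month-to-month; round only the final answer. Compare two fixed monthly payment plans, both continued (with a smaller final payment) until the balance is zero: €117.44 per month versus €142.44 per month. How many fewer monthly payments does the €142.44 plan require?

34 fewer payments

Monthly rate r = 23.9%/12 = 1.99167% = 0.0199167.
At €117.44/mo: n = ⌈−ln(1 − rB₀/P)/ln(1+r)⌉ = 95 payments (last €111.37); total interest = total paid − €4,990.00 = €6,160.73.
At €142.44/mo: 61 payments (last €95.42); total interest €3,651.82.
Payments saved = 95 − 61 = 34.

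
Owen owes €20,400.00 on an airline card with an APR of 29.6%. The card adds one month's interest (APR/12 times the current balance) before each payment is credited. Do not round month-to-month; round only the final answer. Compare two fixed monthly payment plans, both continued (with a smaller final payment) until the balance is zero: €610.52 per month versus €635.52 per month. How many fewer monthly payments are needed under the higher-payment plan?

7 fewer payments

Monthly rate r = 29.6%/12 = 2.46667% = 0.0246667.
At €610.52/mo: n = ⌈−ln(1 − rB₀/P)/ln(1+r)⌉ = 72 payments (last €212.49); total interest = total paid − €20,400.00 = €23,159.41.
At €635.52/mo: 65 payments (last €255.09); total interest €20,528.37.
Payments saved = 72 − 65 = 7.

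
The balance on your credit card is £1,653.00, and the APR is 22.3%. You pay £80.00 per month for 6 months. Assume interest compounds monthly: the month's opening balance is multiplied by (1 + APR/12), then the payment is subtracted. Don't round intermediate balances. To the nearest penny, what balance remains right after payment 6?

Monthly rate r = 22.3%/12 = 1.85833% = 0.0185833.
Each month: B ← B·(1+r) − £80.00.
Month 1: interest £30.72; balance after payment £1,603.72.
Month 2: interest £29.80; balance after payment £1,553.52.
Month 3: interest £28.87; balance after payment £1,502.39.
Month 4: interest £27.92; balance after payment £1,450.31.
Month 5: interest £26.95; balance after payment £1,397.26.
Month 6: interest £25.97; balance after payment £1,343.23.

£1,343.23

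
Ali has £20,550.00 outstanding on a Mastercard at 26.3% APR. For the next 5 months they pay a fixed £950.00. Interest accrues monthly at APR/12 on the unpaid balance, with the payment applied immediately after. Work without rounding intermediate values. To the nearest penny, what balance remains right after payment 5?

Monthly rate r = 26.3%/12 = 2.19167% = 0.0219167.
Each month: B ← B·(1+r) − £950.00.
Month 1: interest £450.39; balance after payment £20,050.39.
Month 2: interest £439.44; balance after payment £19,539.83.
Month 3: interest £428.25; balance after payment £19,018.07.
Month 4: interest £416.81; balance after payment £18,484.89.
Month 5: interest £405.13; balance after payment £17,940.01.

£17,940.01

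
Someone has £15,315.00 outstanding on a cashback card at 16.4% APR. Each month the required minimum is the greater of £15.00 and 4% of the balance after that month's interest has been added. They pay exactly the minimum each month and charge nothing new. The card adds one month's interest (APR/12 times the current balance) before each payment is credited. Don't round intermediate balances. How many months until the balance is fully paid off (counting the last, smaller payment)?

Monthly rate r = 16.4%/12 = 1.36667% = 0.0136667.
While 4% of the post-interest balance exceeds £15.00, each month B ← (B·(1+r))·(1 − 0.04), i.e. B shrinks by the factor (1+r)·0.96 = 0.97312.
This holds for months 1–137. Entering month 138 the balance is £366.36; 4% of the post-interest balance is now below £15.00, so the flat £15.00 minimum applies from here.
From month 138 a fixed £15.00 at rate r clears £366.36 in 30 more payments. Total: 137 + 30 = 167 months.

167 months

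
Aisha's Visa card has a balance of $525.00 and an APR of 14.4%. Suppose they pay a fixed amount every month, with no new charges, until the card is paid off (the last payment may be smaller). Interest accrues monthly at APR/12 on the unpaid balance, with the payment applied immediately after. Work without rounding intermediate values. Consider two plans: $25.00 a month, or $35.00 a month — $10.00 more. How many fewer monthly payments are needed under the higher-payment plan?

8 fewer payments

Monthly rate r = 14.4%/12 = 1.2% = 0.012.
At $25.00/mo: n = ⌈−ln(1 − rB₀/P)/ln(1+r)⌉ = 25 payments (last $8.56); total interest = total paid − $525.00 = $83.56.
At $35.00/mo: 17 payments (last $22.33); total interest $57.33.
Payments saved = 25 − 17 = 8.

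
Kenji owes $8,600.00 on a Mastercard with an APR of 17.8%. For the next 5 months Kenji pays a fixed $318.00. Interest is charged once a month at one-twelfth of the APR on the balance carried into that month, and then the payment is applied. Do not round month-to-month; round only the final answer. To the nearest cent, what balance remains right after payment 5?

$7,619.16

Monthly rate r = 17.8%/12 = 1.48333% = 0.0148333.
Each month: B ← B·(1+r) − $318.00.
Month 1: interest $127.57; balance after payment $8,409.57.
Month 2: interest $124.74; balance after payment $8,216.31.
Month 3: interest $121.88; balance after payment $8,020.18.
Month 4: interest $118.97; balance after payment $7,821.15.
Month 5: interest $116.01; balance after payment $7,619.16.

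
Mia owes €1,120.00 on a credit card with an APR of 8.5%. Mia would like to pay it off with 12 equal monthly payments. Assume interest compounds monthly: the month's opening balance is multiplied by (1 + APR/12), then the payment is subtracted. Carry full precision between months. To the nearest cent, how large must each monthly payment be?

Monthly rate r = 8.5%/12 = 0.708333% = 0.00708333.
Level-payment amortization: P = B₀·r / (1 − (1+r)^(−n)) = 1120.00·0.00708333 / (1 − 1.00708^(−12)).
Denominator 1 − (1+r)^(−12) = 0.0812124627.
P = 7.93333 / 0.0812124627 ≈ 97.69.

€97.69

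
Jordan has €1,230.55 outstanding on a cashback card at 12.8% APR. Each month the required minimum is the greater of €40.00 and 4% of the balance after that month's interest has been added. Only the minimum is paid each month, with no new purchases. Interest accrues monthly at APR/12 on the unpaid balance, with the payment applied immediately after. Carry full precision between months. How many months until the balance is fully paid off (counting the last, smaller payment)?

Monthly rate r = 12.8%/12 = 1.06667% = 0.0106667.
While 4% of the post-interest balance exceeds €40.00, each month B ← (B·(1+r))·(1 − 0.04), i.e. B shrinks by the factor (1+r)·0.96 = 0.97024.
This holds for months 1–8. Entering month 9 the balance is €966.35; 4% of the post-interest balance is now below €40.00, so the flat €40.00 minimum applies from here.
From month 9 a fixed €40.00 at rate r clears €966.35 in 29 more payments. Total: 8 + 29 = 37 months.

37 months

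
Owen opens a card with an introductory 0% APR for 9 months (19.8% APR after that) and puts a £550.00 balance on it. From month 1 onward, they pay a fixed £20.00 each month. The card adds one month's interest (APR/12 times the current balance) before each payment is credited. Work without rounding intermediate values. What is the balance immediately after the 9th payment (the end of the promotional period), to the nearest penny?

Promo months 1–9 at r₀ = 0%/12 = 0; months 10+ at r₁ = 19.8%/12 = 0.0165.
After month 9 (no interest yet): B = £550.00 − 9·£20.00 = £370.00.

£370.00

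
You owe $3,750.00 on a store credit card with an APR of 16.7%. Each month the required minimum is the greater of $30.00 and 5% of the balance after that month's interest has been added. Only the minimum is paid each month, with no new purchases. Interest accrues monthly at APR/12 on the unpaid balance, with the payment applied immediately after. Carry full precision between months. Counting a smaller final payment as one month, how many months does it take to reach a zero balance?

Monthly rate r = 16.7%/12 = 1.39167% = 0.0139167.
While 5% of the post-interest balance exceeds $30.00, each month B ← (B·(1+r))·(1 − 0.05), i.e. B shrinks by the factor (1+r)·0.95 = 0.96322.
This holds for months 1–50. Entering month 51 the balance is $575.87; 5% of the post-interest balance is now below $30.00, so the flat $30.00 minimum applies from here.
From month 51 a fixed $30.00 at rate r clears $575.87 in 23 more payments. Total: 50 + 23 = 73 months.

73 months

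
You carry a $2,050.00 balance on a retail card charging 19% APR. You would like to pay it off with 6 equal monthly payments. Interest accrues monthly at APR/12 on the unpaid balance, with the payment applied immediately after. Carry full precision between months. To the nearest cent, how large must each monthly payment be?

Monthly rate r = 19%/12 = 1.58333% = 0.0158333.
Level-payment amortization: P = B₀·r / (1 − (1+r)^(−n)) = 2050.00·0.0158333 / (1 − 1.01583^(−6)).
Denominator 1 − (1+r)^(−6) = 0.0899500239.
P = 32.4583 / 0.0899500239 ≈ 360.85.

$360.85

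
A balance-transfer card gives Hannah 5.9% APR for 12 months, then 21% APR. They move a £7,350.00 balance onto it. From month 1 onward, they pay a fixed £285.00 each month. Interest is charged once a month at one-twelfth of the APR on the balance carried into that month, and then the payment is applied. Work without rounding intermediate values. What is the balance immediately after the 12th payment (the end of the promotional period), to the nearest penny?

£4,281.56

Promo months 1–12 at r₀ = 5.9%/12 = 0.00491667; months 13+ at r₁ = 21%/12 = 0.0175.
After month 12: iterate B ← B·(1+r₀) − £285.00 for 12 months → £4,281.56.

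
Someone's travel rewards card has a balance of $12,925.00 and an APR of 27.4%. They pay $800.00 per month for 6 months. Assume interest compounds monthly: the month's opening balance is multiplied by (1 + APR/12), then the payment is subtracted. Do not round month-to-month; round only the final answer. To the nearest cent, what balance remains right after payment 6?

Monthly rate r = 27.4%/12 = 2.28333% = 0.0228333.
Each month: B ← B·(1+r) − $800.00.
Month 1: interest $295.12; balance after payment $12,420.12.
Month 2: interest $283.59; balance after payment $11,903.71.
Month 3: interest $271.80; balance after payment $11,375.52.
Month 4: interest $259.74; balance after payment $10,835.26.
Month 5: interest $247.41; balance after payment $10,282.66.
Month 6: interest $234.79; balance after payment $9,717.45.

$9,717.45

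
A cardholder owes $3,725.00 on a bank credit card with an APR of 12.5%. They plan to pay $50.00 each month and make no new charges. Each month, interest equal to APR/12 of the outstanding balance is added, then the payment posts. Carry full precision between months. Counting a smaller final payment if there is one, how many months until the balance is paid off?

145 months

Monthly rate r = 12.5%/12 = 1.04167% = 0.0104167.
Recurrence: B ← B·(1+r) − $50.00.
Month 1: interest $38.80; balance after payment $3,713.80.
Month 2: interest $38.69; balance after payment $3,702.49.
Closed form: n = −ln(1 − rB₀/P)/ln(1+r) = −ln(0.22396)/ln(1.01042) ≈ 144.391, so the balance reaches zero during payment 145.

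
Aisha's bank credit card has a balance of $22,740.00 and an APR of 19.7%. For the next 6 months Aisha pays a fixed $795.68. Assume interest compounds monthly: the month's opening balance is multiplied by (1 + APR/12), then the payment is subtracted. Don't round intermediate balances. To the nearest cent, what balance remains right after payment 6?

$20,099.50

Monthly rate r = 19.7%/12 = 1.64167% = 0.0164167.
Each month: B ← B·(1+r) − $795.68.
Month 1: interest $373.31; balance after payment $22,317.63.
Month 2: interest $366.38; balance after payment $21,888.34.
Month 3: interest $359.33; balance after payment $21,451.99.
Month 4: interest $352.17; balance after payment $21,008.48.
Month 5: interest $344.89; balance after payment $20,557.69.
Month 6: interest $337.49; balance after payment $20,099.50.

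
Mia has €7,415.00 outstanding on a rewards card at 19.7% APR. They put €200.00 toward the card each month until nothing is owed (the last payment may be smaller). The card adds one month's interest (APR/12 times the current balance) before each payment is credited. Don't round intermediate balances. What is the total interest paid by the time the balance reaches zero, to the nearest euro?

Monthly rate r = 19.7%/12 = 1.64167% = 0.0164167.
Payoff takes n = ⌈−ln(1 − rB₀/P)/ln(1+r)⌉ = ⌈57.614⌉ = 58 payments; the last is €123.16.
Total paid = 57·€200.00 + €123.16 = €11,523.16.
Total interest = total paid − principal = €11,523.16 − €7,415.00 = €4,108.16.

€4,108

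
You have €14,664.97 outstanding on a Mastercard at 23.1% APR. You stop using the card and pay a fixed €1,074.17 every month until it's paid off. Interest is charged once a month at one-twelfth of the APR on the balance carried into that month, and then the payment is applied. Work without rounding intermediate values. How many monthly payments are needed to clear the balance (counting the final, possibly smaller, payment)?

16 months

Monthly rate r = 23.1%/12 = 1.925% = 0.01925.
Recurrence: B ← B·(1+r) − €1,074.17.
Month 1: interest €282.30; balance after payment €13,873.10.
Month 2: interest €267.06; balance after payment €13,065.99.
Closed form: n = −ln(1 − rB₀/P)/ln(1+r) = −ln(0.73719)/ln(1.01925) ≈ 15.991, so the balance reaches zero during payment 16.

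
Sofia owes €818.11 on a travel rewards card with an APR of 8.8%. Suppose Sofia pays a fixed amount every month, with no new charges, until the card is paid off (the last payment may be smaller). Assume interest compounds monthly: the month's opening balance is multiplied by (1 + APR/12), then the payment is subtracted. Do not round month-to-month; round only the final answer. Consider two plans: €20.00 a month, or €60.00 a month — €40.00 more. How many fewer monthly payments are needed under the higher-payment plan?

Monthly rate r = 8.8%/12 = 0.733333% = 0.00733333.
At €20.00/mo: n = ⌈−ln(1 − rB₀/P)/ln(1+r)⌉ = 49 payments (last €16.22); total interest = total paid − €818.11 = €158.11.
At €60.00/mo: 15 payments (last €25.17); total interest €47.06.
Payments saved = 49 − 15 = 34.

34 fewer payments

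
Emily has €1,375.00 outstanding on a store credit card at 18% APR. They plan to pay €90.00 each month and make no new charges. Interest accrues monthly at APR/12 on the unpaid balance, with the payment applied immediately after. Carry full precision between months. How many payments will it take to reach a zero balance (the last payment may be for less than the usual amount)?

18 months

Monthly rate r = 18%/12 = 1.5% = 0.015.
Recurrence: B ← B·(1+r) − €90.00.
Month 1: interest €20.62; balance after payment €1,305.62.
Month 2: interest €19.58; balance after payment €1,235.21.
Closed form: n = −ln(1 − rB₀/P)/ln(1+r) = −ln(0.77083)/ln(1.015) ≈ 17.482, so the balance reaches zero during payment 18.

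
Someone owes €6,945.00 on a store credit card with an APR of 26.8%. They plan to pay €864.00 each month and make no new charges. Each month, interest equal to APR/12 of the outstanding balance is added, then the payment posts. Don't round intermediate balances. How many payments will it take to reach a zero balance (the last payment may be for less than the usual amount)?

Monthly rate r = 26.8%/12 = 2.23333% = 0.0223333.
Recurrence: B ← B·(1+r) − €864.00.
Month 1: interest €155.10; balance after payment €6,236.10.
Month 2: interest €139.27; balance after payment €5,511.38.
Closed form: n = −ln(1 − rB₀/P)/ln(1+r) = −ln(0.82048)/ln(1.02233) ≈ 8.958, so the balance reaches zero during payment 9.

9 months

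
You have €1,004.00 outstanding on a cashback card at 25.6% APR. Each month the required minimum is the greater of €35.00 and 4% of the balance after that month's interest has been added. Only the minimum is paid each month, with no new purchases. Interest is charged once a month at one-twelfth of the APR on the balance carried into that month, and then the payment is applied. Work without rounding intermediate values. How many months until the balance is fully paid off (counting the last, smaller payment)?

Monthly rate r = 25.6%/12 = 2.13333% = 0.0213333.
While 4% of the post-interest balance exceeds €35.00, each month B ← (B·(1+r))·(1 − 0.04), i.e. B shrinks by the factor (1+r)·0.96 = 0.98048.
This holds for months 1–9. Entering month 10 the balance is €840.78; 4% of the post-interest balance is now below €35.00, so the flat €35.00 minimum applies from here.
From month 10 a fixed €35.00 at rate r clears €840.78 in 35 more payments. Total: 9 + 35 = 44 months.

44 months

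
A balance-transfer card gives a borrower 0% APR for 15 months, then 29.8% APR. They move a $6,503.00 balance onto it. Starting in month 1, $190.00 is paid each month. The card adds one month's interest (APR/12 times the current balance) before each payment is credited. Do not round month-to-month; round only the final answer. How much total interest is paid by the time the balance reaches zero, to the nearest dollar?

$1,375

Promo months 1–15 at r₀ = 0%/12 = 0; months 16+ at r₁ = 29.8%/12 = 0.0248333.
After month 15 (no interest yet): B = $6,503.00 − 15·$190.00 = $3,653.00.
Then at r₁ with $190.00/mo: n₂ = −ln(1 − r₁·B/P)/ln(1+r₁) ≈ 26.46 → 27 more payments.
Total paid = 41·$190.00 + $87.81 = $7,877.81; interest = $7,877.81 − $6,503.00 = $1,374.81.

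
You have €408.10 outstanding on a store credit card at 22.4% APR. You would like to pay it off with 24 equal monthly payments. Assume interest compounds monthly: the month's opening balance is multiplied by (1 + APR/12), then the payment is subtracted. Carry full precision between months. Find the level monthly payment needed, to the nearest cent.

Monthly rate r = 22.4%/12 = 1.86667% = 0.0186667.
Level-payment amortization: P = B₀·r / (1 − (1+r)^(−n)) = 408.10·0.0186667 / (1 − 1.01867^(−24)).
Denominator 1 − (1+r)^(−24) = 0.358451173.
P = 7.61787 / 0.358451173 ≈ 21.25.

€21.25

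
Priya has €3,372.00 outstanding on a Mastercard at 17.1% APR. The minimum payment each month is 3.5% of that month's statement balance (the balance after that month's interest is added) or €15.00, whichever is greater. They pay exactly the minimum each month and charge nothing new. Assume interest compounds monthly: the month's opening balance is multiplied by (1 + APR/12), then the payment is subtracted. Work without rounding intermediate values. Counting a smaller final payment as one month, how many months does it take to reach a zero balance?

133 months

Monthly rate r = 17.1%/12 = 1.425% = 0.01425.
While 3.5% of the post-interest balance exceeds €15.00, each month B ← (B·(1+r))·(1 − 0.035), i.e. B shrinks by the factor (1+r)·0.965 = 0.97875.
This holds for months 1–97. Entering month 98 the balance is €419.86; 3.5% of the post-interest balance is now below €15.00, so the flat €15.00 minimum applies from here.
From month 98 a fixed €15.00 at rate r clears €419.86 in 36 more payments. Total: 97 + 36 = 133 months.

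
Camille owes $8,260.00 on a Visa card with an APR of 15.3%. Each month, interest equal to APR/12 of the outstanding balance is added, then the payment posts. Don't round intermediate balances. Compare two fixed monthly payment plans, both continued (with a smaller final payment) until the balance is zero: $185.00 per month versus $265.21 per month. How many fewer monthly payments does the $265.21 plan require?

27 fewer payments

Monthly rate r = 15.3%/12 = 1.275% = 0.01275.
At $185.00/mo: n = ⌈−ln(1 − rB₀/P)/ln(1+r)⌉ = 67 payments (last $89.28); total interest = total paid − $8,260.00 = $4,039.28.
At $265.21/mo: 40 payments (last $249.16); total interest $2,332.35.
Payments saved = 67 − 40 = 27.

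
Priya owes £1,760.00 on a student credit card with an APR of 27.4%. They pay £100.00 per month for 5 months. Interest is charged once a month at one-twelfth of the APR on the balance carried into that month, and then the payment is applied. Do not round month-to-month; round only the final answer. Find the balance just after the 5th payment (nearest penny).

Monthly rate r = 27.4%/12 = 2.28333% = 0.0228333.
Each month: B ← B·(1+r) − £100.00.
Month 1: interest £40.19; balance after payment £1,700.19.
Month 2: interest £38.82; balance after payment £1,639.01.
Month 3: interest £37.42; balance after payment £1,576.43.
Month 4: interest £36.00; balance after payment £1,512.43.
Month 5: interest £34.53; balance after payment £1,446.96.

£1,446.96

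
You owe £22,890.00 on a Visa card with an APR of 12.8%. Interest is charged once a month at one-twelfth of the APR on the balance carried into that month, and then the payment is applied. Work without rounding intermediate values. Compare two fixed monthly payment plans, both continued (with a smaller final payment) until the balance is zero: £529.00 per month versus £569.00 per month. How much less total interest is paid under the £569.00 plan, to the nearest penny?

Monthly rate r = 12.8%/12 = 1.06667% = 0.0106667.
At £529.00/mo: n = ⌈−ln(1 − rB₀/P)/ln(1+r)⌉ = 59 payments (last £183.63); total interest = total paid − £22,890.00 = £7,975.63.
At £569.00/mo: 53 payments (last £473.33); total interest £7,171.33.
Interest saved = £7,975.63 − £7,171.33 = £804.30.

£804.30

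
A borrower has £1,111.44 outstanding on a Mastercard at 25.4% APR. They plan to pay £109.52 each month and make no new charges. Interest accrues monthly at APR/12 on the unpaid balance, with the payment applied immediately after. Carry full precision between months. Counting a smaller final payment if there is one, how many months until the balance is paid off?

12 months

Monthly rate r = 25.4%/12 = 2.11667% = 0.0211667.
Recurrence: B ← B·(1+r) − £109.52.
Month 1: interest £23.53; balance after payment £1,025.45.
Month 2: interest £21.71; balance after payment £937.63.
Closed form: n = −ln(1 − rB₀/P)/ln(1+r) = −ln(0.78519)/ln(1.02117) ≈ 11.545, so the balance reaches zero during payment 12.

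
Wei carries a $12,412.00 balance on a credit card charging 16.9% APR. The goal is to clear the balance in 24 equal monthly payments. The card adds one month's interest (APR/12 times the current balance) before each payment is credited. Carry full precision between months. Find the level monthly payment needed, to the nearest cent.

$613.08

Monthly rate r = 16.9%/12 = 1.40833% = 0.0140833.
Level-payment amortization: P = B₀·r / (1 − (1+r)^(−n)) = 12412.00·0.0140833 / (1 − 1.01408^(−24)).
Denominator 1 − (1+r)^(−24) = 0.285121034.
P = 174.802 / 0.285121034 ≈ 613.08.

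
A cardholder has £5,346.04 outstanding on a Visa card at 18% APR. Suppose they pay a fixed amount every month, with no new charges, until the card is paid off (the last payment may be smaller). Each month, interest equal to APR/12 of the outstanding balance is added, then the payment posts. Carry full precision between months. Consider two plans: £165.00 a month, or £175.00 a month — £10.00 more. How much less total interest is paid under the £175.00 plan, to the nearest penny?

Monthly rate r = 18%/12 = 1.5% = 0.015.
At £165.00/mo: n = ⌈−ln(1 − rB₀/P)/ln(1+r)⌉ = 45 payments (last £115.96); total interest = total paid − £5,346.04 = £2,029.92.
At £175.00/mo: 42 payments (last £29.38); total interest £1,858.34.
Interest saved = £2,029.92 − £1,858.34 = £171.58.

£171.58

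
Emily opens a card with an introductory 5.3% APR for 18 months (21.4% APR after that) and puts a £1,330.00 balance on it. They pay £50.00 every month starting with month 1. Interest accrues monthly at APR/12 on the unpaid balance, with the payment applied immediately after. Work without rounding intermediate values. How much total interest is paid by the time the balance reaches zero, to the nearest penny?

£132.08

Promo months 1–18 at r₀ = 5.3%/12 = 0.00441667; months 19+ at r₁ = 21.4%/12 = 0.0178333.
After month 18: iterate B ← B·(1+r₀) − £50.00 for 18 months → £505.20.
Then at r₁ with £50.00/mo: n₂ = −ln(1 − r₁·B/P)/ln(1+r₁) ≈ 11.24 → 12 more payments.
Total paid = 29·£50.00 + £12.08 = £1,462.08; interest = £1,462.08 − £1,330.00 = £132.08.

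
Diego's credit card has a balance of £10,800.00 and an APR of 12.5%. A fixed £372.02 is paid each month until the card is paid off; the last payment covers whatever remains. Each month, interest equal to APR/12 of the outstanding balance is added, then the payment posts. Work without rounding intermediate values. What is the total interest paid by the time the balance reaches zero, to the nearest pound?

£2,128

Monthly rate r = 12.5%/12 = 1.04167% = 0.0104167.
Payoff takes n = ⌈−ln(1 − rB₀/P)/ln(1+r)⌉ = ⌈34.751⌉ = 35 payments; the last is £279.63.
Total paid = 34·£372.02 + £279.63 = £12,928.31.
Total interest = total paid − principal = £12,928.31 − £10,800.00 = £2,128.31.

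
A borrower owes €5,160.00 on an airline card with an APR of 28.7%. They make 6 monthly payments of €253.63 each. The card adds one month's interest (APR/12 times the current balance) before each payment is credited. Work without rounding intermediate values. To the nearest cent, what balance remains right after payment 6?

€4,330.45

Monthly rate r = 28.7%/12 = 2.39167% = 0.0239167.
Each month: B ← B·(1+r) − €253.63.
Month 1: interest €123.41; balance after payment €5,029.78.
Month 2: interest €120.30; balance after payment €4,896.45.
Month 3: interest €117.11; balance after payment €4,759.92.
Month 4: interest €113.84; balance after payment €4,620.13.
Month 5: interest €110.50; balance after payment €4,477.00.
Month 6: interest €107.07; balance after payment €4,330.45.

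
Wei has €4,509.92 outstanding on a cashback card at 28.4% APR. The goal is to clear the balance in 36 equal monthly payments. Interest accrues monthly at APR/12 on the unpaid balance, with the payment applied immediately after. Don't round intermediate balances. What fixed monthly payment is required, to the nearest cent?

€187.52

Monthly rate r = 28.4%/12 = 2.36667% = 0.0236667.
Level-payment amortization: P = B₀·r / (1 − (1+r)^(−n)) = 4509.92·0.0236667 / (1 − 1.02367^(−36)).
Denominator 1 − (1+r)^(−36) = 0.569184046.
P = 106.735 / 0.569184046 ≈ 187.52.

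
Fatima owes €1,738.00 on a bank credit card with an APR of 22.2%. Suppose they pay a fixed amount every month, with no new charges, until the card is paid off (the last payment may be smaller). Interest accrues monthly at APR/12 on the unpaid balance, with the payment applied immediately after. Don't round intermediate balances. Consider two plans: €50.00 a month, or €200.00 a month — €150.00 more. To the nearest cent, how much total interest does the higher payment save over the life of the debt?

€897.36

Monthly rate r = 22.2%/12 = 1.85% = 0.0185.
At €50.00/mo: n = ⌈−ln(1 − rB₀/P)/ln(1+r)⌉ = 57 payments (last €10.04); total interest = total paid − €1,738.00 = €1,072.04.
At €200.00/mo: 10 payments (last €112.68); total interest €174.68.
Interest saved = €1,072.04 − €174.68 = €897.36.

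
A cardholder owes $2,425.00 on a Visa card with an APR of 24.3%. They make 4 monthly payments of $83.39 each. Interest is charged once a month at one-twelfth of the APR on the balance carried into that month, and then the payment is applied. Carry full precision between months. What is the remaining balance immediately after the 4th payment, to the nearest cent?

Monthly rate r = 24.3%/12 = 2.025% = 0.02025.
Each month: B ← B·(1+r) − $83.39.
Month 1: interest $49.11; balance after payment $2,390.72.
Month 2: interest $48.41; balance after payment $2,355.74.
Month 3: interest $47.70; balance after payment $2,320.05.
Month 4: interest $46.98; balance after payment $2,283.64.

$2,283.64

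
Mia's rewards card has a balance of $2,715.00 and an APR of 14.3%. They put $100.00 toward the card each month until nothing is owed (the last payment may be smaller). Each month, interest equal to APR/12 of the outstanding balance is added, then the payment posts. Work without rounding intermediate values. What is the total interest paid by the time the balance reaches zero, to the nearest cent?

$584.60

Monthly rate r = 14.3%/12 = 1.19167% = 0.0119167.
Payoff takes n = ⌈−ln(1 − rB₀/P)/ln(1+r)⌉ = ⌈32.996⌉ = 33 payments; the last is $99.60.
Total paid = 32·$100.00 + $99.60 = $3,299.60.
Total interest = total paid − principal = $3,299.60 − $2,715.00 = $584.60.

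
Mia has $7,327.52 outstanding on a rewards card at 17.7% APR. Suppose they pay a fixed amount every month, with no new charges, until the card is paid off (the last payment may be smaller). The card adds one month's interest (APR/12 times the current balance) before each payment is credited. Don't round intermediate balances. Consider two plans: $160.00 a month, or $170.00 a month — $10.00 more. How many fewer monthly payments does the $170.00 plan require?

8 fewer payments

Monthly rate r = 17.7%/12 = 1.475% = 0.01475.
At $160.00/mo: n = ⌈−ln(1 − rB₀/P)/ln(1+r)⌉ = 77 payments (last $138.63); total interest = total paid − $7,327.52 = $4,971.11.
At $170.00/mo: 69 payments (last $166.00); total interest $4,398.48.
Payments saved = 77 − 69 = 8.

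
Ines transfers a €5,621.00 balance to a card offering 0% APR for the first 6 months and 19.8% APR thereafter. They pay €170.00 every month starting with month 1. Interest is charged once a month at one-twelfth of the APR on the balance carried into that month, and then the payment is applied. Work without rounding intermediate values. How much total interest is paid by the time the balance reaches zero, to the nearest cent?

Promo months 1–6 at r₀ = 0%/12 = 0; months 7+ at r₁ = 19.8%/12 = 0.0165.
After month 6 (no interest yet): B = €5,621.00 − 6·€170.00 = €4,601.00.
Then at r₁ with €170.00/mo: n₂ = −ln(1 − r₁·B/P)/ln(1+r₁) ≈ 36.15 → 37 more payments.
Total paid = 42·€170.00 + €25.76 = €7,165.76; interest = €7,165.76 − €5,621.00 = €1,544.76.

€1,544.76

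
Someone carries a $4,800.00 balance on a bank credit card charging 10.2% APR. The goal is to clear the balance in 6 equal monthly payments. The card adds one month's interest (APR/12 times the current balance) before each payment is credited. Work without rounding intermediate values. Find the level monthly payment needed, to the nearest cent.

$823.97

Monthly rate r = 10.2%/12 = 0.85% = 0.0085.
Level-payment amortization: P = B₀·r / (1 − (1+r)^(−n)) = 4800.00·0.0085 / (1 − 1.0085^(−6)).
Denominator 1 − (1+r)^(−6) = 0.0495164943.
P = 40.8 / 0.0495164943 ≈ 823.97.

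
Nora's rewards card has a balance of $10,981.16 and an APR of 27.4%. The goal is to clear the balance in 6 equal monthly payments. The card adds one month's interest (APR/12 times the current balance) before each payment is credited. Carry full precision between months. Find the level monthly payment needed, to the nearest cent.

$1,979.21

Monthly rate r = 27.4%/12 = 2.28333% = 0.0228333.
Level-payment amortization: P = B₀·r / (1 − (1+r)^(−n)) = 10981.16·0.0228333 / (1 − 1.02283^(−6)).
Denominator 1 − (1+r)^(−6) = 0.126685316.
P = 250.736 / 0.126685316 ≈ 1979.21.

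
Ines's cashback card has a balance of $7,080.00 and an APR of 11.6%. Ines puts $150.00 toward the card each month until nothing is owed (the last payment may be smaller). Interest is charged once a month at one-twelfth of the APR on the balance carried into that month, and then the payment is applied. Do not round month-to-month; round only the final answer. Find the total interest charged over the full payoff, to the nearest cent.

Monthly rate r = 11.6%/12 = 0.966667% = 0.00966667.
Payoff takes n = ⌈−ln(1 − rB₀/P)/ln(1+r)⌉ = ⌈63.335⌉ = 64 payments; the last is $50.38.
Total paid = 63·$150.00 + $50.38 = $9,500.38.
Total interest = total paid − principal = $9,500.38 − $7,080.00 = $2,420.38.

$2,420.38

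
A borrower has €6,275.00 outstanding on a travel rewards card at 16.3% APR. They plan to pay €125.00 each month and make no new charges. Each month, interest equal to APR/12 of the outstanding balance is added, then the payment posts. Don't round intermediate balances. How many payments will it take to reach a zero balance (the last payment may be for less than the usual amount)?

85 payments

Monthly rate r = 16.3%/12 = 1.35833% = 0.0135833.
Recurrence: B ← B·(1+r) − €125.00.
Month 1: interest €85.24; balance after payment €6,235.24.
Month 2: interest €84.70; balance after payment €6,194.93.
Closed form: n = −ln(1 − rB₀/P)/ln(1+r) = −ln(0.31812)/ln(1.01358) ≈ 84.891, so the balance reaches zero during payment 85.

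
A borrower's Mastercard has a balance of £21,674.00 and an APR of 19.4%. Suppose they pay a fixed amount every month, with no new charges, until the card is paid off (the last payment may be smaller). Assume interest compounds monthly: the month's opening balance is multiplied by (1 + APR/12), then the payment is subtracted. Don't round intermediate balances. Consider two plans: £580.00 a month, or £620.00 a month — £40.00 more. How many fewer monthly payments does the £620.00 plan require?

6 fewer payments

Monthly rate r = 19.4%/12 = 1.61667% = 0.0161667.
At £580.00/mo: n = ⌈−ln(1 − rB₀/P)/ln(1+r)⌉ = 58 payments (last £454.41); total interest = total paid − £21,674.00 = £11,840.41.
At £620.00/mo: 52 payments (last £574.83); total interest £10,520.83.
Payments saved = 58 − 52 = 6.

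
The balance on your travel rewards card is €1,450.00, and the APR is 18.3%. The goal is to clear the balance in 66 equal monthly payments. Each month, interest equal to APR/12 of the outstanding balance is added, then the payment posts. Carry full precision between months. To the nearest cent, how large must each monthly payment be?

Monthly rate r = 18.3%/12 = 1.525% = 0.01525.
Level-payment amortization: P = B₀·r / (1 − (1+r)^(−n)) = 1450.00·0.01525 / (1 − 1.01525^(−66)).
Denominator 1 − (1+r)^(−66) = 0.631716619.
P = 22.1125 / 0.631716619 ≈ 35.00.

€35.00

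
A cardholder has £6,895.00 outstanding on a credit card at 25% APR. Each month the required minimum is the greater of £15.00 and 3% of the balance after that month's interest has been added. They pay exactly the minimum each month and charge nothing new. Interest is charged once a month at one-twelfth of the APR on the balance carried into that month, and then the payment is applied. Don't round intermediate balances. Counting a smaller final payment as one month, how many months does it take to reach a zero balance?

325 months

Monthly rate r = 25%/12 = 2.08333% = 0.0208333.
While 3% of the post-interest balance exceeds £15.00, each month B ← (B·(1+r))·(1 − 0.03), i.e. B shrinks by the factor (1+r)·0.97 = 0.99021.
This holds for months 1–269. Entering month 270 the balance is £488.63; 3% of the post-interest balance is now below £15.00, so the flat £15.00 minimum applies from here.
From month 270 a fixed £15.00 at rate r clears £488.63 in 56 more payments. Total: 269 + 56 = 325 months.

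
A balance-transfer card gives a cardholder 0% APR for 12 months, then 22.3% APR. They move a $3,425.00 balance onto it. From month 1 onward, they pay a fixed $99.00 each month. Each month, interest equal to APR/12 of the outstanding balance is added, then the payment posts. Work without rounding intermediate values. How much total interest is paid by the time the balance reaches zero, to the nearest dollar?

Promo months 1–12 at r₀ = 0%/12 = 0; months 13+ at r₁ = 22.3%/12 = 0.0185833.
After month 12 (no interest yet): B = $3,425.00 − 12·$99.00 = $2,237.00.
Then at r₁ with $99.00/mo: n₂ = −ln(1 − r₁·B/P)/ln(1+r₁) ≈ 29.58 → 30 more payments.
Total paid = 41·$99.00 + $57.21 = $4,116.21; interest = $4,116.21 − $3,425.00 = $691.21.

$691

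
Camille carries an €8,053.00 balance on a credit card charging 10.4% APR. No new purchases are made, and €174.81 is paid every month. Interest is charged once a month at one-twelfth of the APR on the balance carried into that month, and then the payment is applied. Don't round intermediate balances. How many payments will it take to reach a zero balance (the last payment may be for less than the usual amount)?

Monthly rate r = 10.4%/12 = 0.866667% = 0.00866667.
Recurrence: B ← B·(1+r) − €174.81.
Month 1: interest €69.79; balance after payment €7,947.98.
Month 2: interest €68.88; balance after payment €7,842.06.
Closed form: n = −ln(1 − rB₀/P)/ln(1+r) = −ln(0.60075)/ln(1.00867) ≈ 59.051, so the balance reaches zero during payment 60.

60 payments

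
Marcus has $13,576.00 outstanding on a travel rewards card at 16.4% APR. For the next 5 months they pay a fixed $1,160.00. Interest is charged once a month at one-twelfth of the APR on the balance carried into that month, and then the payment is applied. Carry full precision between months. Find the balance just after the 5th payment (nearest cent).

$8,568.68

Monthly rate r = 16.4%/12 = 1.36667% = 0.0136667.
Each month: B ← B·(1+r) − $1,160.00.
Month 1: interest $185.54; balance after payment $12,601.54.
Month 2: interest $172.22; balance after payment $11,613.76.
Month 3: interest $158.72; balance after payment $10,612.48.
Month 4: interest $145.04; balance after payment $9,597.52.
Month 5: interest $131.17; balance after payment $8,568.68.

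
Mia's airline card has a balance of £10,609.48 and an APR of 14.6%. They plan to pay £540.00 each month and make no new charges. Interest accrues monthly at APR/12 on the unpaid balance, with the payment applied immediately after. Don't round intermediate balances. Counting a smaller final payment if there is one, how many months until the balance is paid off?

23 months

Monthly rate r = 14.6%/12 = 1.21667% = 0.0121667.
Recurrence: B ← B·(1+r) − £540.00.
Month 1: interest £129.08; balance after payment £10,198.56.
Month 2: interest £124.08; balance after payment £9,782.64.
Closed form: n = −ln(1 − rB₀/P)/ln(1+r) = −ln(0.76096)/ln(1.01217) ≈ 22.589, so the balance reaches zero during payment 23.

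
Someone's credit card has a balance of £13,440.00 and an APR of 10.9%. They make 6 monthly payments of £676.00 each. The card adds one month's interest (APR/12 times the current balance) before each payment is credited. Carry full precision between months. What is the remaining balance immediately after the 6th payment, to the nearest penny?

Monthly rate r = 10.9%/12 = 0.908333% = 0.00908333.
Each month: B ← B·(1+r) − £676.00.
Month 1: interest £122.08; balance after payment £12,886.08.
Month 2: interest £117.05; balance after payment £12,327.13.
Month 3: interest £111.97; balance after payment £11,763.10.
Month 4: interest £106.85; balance after payment £11,193.95.
Month 5: interest £101.68; balance after payment £10,619.63.
Month 6: interest £96.46; balance after payment £10,040.09.

£10,040.09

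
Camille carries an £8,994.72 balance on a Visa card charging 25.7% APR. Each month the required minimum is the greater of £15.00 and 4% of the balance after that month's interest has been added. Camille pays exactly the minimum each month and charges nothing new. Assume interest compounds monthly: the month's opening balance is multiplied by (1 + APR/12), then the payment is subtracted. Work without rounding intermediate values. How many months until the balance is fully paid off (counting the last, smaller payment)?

Monthly rate r = 25.7%/12 = 2.14167% = 0.0214167.
While 4% of the post-interest balance exceeds £15.00, each month B ← (B·(1+r))·(1 − 0.04), i.e. B shrinks by the factor (1+r)·0.96 = 0.98056.
This holds for months 1–163. Entering month 164 the balance is £366.67; 4% of the post-interest balance is now below £15.00, so the flat £15.00 minimum applies from here.
From month 164 a fixed £15.00 at rate r clears £366.67 in 35 more payments. Total: 163 + 35 = 198 months.

198 months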